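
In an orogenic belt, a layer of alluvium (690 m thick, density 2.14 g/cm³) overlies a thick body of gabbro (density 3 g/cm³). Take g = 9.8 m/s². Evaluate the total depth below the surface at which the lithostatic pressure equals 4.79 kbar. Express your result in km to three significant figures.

Pressure at base of upper layers: 2140×9.8×690 = 1.447×10^7 Pa = 0.1447 kbar
Remaining pressure to be supplied by gabbro: 4.790×10^8 − 1.447×10^7 = 4.645×10^8 Pa
Additional depth in gabbro = 4.645×10^8 Pa / (3000 kg/m³ × 9.8 m/s²) = 15800 m
Total depth = 690 m + 15800 m = 16490 m
= 16.490 km

16.5 km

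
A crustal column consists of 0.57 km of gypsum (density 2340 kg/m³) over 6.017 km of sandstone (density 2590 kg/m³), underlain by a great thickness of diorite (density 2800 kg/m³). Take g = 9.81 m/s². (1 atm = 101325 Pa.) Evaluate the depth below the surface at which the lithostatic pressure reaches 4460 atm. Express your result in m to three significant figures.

17000 m

Pressure at base of upper layers: 2340×9.81×570 + 2590×9.81×6017 = 1.660×10^8 Pa = 1638 atm
Remaining pressure to be supplied by diorite: 4.519×10^8 − 1.660×10^8 = 2.859×10^8 Pa
Additional depth in diorite = 2.859×10^8 Pa / (2800 kg/m³ × 9.81 m/s²) = 10410 m
Total depth = 6587 m + 10410 m = 16997 m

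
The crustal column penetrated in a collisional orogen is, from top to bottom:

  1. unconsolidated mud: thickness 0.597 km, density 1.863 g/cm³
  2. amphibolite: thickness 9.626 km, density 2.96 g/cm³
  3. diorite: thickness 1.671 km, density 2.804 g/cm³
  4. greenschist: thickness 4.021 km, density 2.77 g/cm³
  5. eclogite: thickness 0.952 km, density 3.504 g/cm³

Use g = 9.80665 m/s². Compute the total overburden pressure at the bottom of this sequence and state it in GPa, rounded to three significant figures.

0.478 GPa

unconsolidated mud: 1863 kg/m³ × 9.80665 m/s² × 597 m = 1.091×10^7 Pa = 0.01091 GPa
amphibolite: 2960 kg/m³ × 9.80665 m/s² × 9626 m = 2.794×10^8 Pa = 0.2794 GPa
diorite: 2804 kg/m³ × 9.80665 m/s² × 1671 m = 4.595×10^7 Pa = 0.04595 GPa
greenschist: 2770 kg/m³ × 9.80665 m/s² × 4021 m = 1.092×10^8 Pa = 0.1092 GPa
eclogite: 3504 kg/m³ × 9.80665 m/s² × 952 m = 3.271×10^7 Pa = 0.03271 GPa
Total = 0.01091 + 0.2794 + 0.04595 + 0.1092 + 0.03271 = 0.47822 GPa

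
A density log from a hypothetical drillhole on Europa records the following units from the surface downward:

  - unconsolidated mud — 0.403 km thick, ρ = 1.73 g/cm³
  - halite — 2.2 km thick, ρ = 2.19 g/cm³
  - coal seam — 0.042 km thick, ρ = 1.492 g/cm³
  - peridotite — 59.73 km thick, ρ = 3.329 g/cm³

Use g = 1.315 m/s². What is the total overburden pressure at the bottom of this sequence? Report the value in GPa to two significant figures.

0.27 GPa

unconsolidated mud: 1730 kg/m³ × 1.315 m/s² × 403 m = 9.168×10^5 Pa = 9.168×10^-4 GPa
halite: 2190 kg/m³ × 1.315 m/s² × 2200 m = 6.336×10^6 Pa = 6.336×10^-3 GPa
coal seam: 1492 kg/m³ × 1.315 m/s² × 42 m = 82403 Pa = 8.240×10^-5 GPa
peridotite: 3329 kg/m³ × 1.315 m/s² × 59730 m = 2.615×10^8 Pa = 0.2615 GPa
Total = 9.168×10^-4 + 6.336×10^-3 + 8.240×10^-5 + 0.2615 = 0.26881 GPa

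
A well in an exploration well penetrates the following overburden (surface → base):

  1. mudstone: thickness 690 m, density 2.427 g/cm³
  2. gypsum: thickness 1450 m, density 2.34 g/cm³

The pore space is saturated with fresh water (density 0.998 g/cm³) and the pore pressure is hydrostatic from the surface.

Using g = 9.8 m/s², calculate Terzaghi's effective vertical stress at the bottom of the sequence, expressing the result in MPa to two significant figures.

29 MPa

Overburden (lithostatic) stress σ_v:
mudstone: 2427 kg/m³ × 9.8 m/s² × 690 m = 1.641×10^7 Pa = 16.41 MPa
gypsum: 2340 kg/m³ × 9.8 m/s² × 1450 m = 3.325×10^7 Pa = 33.25 MPa
Total = 16.41 + 33.25 = 49.663 MPa
Pore pressure P_p = 998 kg/m³ × 9.8 m/s² × 2140 m = 2.093×10^7 Pa = 20.93 MPa
Effective stress σ' = σ_v − P_p = 49.66 − 20.93 = 28.733 MPa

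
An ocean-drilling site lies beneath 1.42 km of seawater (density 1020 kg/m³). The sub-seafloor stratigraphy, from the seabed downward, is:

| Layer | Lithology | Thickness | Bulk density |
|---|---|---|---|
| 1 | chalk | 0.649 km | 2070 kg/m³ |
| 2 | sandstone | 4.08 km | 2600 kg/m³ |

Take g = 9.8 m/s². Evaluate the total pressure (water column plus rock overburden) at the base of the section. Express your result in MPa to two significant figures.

seawater: 1020 kg/m³ × 9.8 m/s² × 1420 m = 1.419×10^7 Pa = 14.19 MPa
chalk: 2070 kg/m³ × 9.8 m/s² × 649 m = 1.317×10^7 Pa = 13.17 MPa
sandstone: 2600 kg/m³ × 9.8 m/s² × 4080 m = 1.040×10^8 Pa = 104.0 MPa
Total = 14.19 + 13.17 + 104.0 = 131.32 MPa

130 MPa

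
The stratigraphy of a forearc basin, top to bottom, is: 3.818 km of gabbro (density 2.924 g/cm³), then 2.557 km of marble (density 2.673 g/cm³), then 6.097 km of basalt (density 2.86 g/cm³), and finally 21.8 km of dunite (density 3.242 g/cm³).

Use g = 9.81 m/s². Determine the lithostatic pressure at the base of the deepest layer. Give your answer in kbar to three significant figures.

10.4 kbar

gabbro: 2924 kg/m³ × 9.81 m/s² × 3818 m = 1.095×10^8 Pa = 1.095 kbar
marble: 2673 kg/m³ × 9.81 m/s² × 2557 m = 6.705×10^7 Pa = 0.6705 kbar
basalt: 2860 kg/m³ × 9.81 m/s² × 6097 m = 1.711×10^8 Pa = 1.711 kbar
dunite: 3242 kg/m³ × 9.81 m/s² × 21800 m = 6.933×10^8 Pa = 6.933 kbar
Total = 1.095 + 0.6705 + 1.711 + 6.933 = 10.410 kbar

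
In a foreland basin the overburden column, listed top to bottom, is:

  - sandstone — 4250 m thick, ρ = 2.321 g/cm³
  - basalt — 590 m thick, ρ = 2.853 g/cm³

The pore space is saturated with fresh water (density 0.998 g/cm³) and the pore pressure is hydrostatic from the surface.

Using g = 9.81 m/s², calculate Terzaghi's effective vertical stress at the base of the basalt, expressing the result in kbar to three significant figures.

Overburden (lithostatic) stress σ_v:
sandstone: 2321 kg/m³ × 9.81 m/s² × 4250 m = 9.677×10^7 Pa = 96.77 MPa
basalt: 2853 kg/m³ × 9.81 m/s² × 590 m = 1.651×10^7 Pa = 16.51 MPa
Total = 96.77 + 16.51 = 113.28 MPa
Pore pressure P_p = 998 kg/m³ × 9.81 m/s² × 4840 m = 4.739×10^7 Pa = 47.39 MPa
Effective stress σ' = σ_v − P_p = 113.3 − 47.39 = 65.896 MPa = 0.65896 kbar

0.659 kbar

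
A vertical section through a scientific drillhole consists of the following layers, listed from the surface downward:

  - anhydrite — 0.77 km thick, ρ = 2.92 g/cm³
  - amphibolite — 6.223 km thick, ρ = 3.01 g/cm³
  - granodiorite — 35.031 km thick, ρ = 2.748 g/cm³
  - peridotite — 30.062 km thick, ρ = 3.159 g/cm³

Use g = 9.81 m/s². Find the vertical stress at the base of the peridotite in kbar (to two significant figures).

anhydrite: 2920 kg/m³ × 9.81 m/s² × 770 m = 2.206×10^7 Pa = 0.2206 kbar
amphibolite: 3010 kg/m³ × 9.81 m/s² × 6223 m = 1.838×10^8 Pa = 1.838 kbar
granodiorite: 2748 kg/m³ × 9.81 m/s² × 35031 m = 9.444×10^8 Pa = 9.444 kbar
peridotite: 3159 kg/m³ × 9.81 m/s² × 30062 m = 9.316×10^8 Pa = 9.316 kbar
Total = 0.2206 + 1.838 + 9.444 + 9.316 = 20.818 kbar

21 kbar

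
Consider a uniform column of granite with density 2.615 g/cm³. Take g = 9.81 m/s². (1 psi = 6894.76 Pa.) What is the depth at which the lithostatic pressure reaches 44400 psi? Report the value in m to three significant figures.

11900 m

h = P/(ρg) = 44400 psi / (2615 kg/m³ × 9.81 m/s²) = 3.061×10^8 Pa / 25653 Pa/m = 11933 m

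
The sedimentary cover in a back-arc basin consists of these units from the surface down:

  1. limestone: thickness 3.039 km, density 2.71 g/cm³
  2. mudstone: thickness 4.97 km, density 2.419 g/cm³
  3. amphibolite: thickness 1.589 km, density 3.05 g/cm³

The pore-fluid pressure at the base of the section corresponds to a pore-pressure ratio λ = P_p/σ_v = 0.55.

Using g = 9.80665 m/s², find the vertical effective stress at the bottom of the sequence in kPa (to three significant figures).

111000 kPa

Overburden (lithostatic) stress σ_v:
limestone: 2710 kg/m³ × 9.80665 m/s² × 3039 m = 8.076×10^7 Pa = 80.76 MPa
mudstone: 2419 kg/m³ × 9.80665 m/s² × 4970 m = 1.179×10^8 Pa = 117.9 MPa
amphibolite: 3050 kg/m³ × 9.80665 m/s² × 1589 m = 4.753×10^7 Pa = 47.53 MPa
Total = 80.76 + 117.9 + 47.53 = 246.19 MPa
Pore pressure P_p = λ·σ_v = 0.55 × 246.2 MPa = 135.4 MPa
Effective stress σ' = σ_v − P_p = 246.2 − 135.4 = 110.79 MPa = 1.1079×10^5 kPa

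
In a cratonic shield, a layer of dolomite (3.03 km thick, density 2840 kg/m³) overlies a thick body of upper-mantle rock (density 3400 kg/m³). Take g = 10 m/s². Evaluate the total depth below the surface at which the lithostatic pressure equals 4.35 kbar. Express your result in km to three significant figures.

Pressure at base of upper layers: 2840×10×3030 = 8.605×10^7 Pa = 0.8605 kbar
Remaining pressure to be supplied by upper-mantle rock: 4.350×10^8 − 8.605×10^7 = 3.489×10^8 Pa
Additional depth in upper-mantle rock = 3.489×10^8 Pa / (3400 kg/m³ × 10 m/s²) = 10263 m
Total depth = 3030 m + 10263 m = 13293 m
= 13.293 km

13.3 km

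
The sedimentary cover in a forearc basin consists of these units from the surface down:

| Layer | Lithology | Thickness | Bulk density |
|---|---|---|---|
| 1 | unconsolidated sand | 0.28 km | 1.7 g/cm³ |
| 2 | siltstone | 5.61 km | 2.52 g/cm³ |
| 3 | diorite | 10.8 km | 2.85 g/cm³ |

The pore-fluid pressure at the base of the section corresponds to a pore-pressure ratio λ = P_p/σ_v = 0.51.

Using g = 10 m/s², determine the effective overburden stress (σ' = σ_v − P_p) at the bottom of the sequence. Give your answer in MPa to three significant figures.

222 MPa

Overburden (lithostatic) stress σ_v:
unconsolidated sand: 1700 kg/m³ × 10 m/s² × 280 m = 4.760×10^6 Pa = 4.760 MPa
siltstone: 2520 kg/m³ × 10 m/s² × 5610 m = 1.414×10^8 Pa = 141.4 MPa
diorite: 2850 kg/m³ × 10 m/s² × 10800 m = 3.078×10^8 Pa = 307.8 MPa
Total = 4.760 + 141.4 + 307.8 = 453.93 MPa
Pore pressure P_p = λ·σ_v = 0.51 × 453.9 MPa = 231.5 MPa
Effective stress σ' = σ_v − P_p = 453.9 − 231.5 = 222.43 MPa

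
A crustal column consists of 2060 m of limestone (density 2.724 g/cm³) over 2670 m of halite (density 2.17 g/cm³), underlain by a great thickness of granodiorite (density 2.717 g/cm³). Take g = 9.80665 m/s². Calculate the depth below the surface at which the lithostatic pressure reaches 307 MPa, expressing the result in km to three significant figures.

12.1 km

Pressure at base of upper layers: 2724×9.80665×2060 + 2170×9.80665×2670 = 1.118×10^8 Pa = 111.8 MPa
Remaining pressure to be supplied by granodiorite: 3.070×10^8 − 1.118×10^8 = 1.952×10^8 Pa
Additional depth in granodiorite = 1.952×10^8 Pa / (2717 kg/m³ × 9.80665 m/s²) = 7324.2 m
Total depth = 4730 m + 7324.2 m = 12054 m
= 12.054 km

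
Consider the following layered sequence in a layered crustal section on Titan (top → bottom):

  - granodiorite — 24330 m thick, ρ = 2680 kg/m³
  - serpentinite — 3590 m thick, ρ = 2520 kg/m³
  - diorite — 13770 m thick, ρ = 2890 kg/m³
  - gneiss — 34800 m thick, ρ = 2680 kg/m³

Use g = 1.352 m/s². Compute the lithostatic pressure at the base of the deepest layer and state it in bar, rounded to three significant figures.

2800 bar

granodiorite: 2680 kg/m³ × 1.352 m/s² × 24330 m = 8.816×10^7 Pa = 881.6 bar
serpentinite: 2520 kg/m³ × 1.352 m/s² × 3590 m = 1.223×10^7 Pa = 122.3 bar
diorite: 2890 kg/m³ × 1.352 m/s² × 13770 m = 5.380×10^7 Pa = 538.0 bar
gneiss: 2680 kg/m³ × 1.352 m/s² × 34800 m = 1.261×10^8 Pa = 1261 bar
Total = 881.6 + 122.3 + 538.0 + 1261 = 2802.8 bar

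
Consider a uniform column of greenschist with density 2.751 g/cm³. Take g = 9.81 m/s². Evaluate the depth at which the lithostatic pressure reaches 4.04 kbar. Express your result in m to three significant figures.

h = P/(ρg) = 4.04 kbar / (2751 kg/m³ × 9.81 m/s²) = 4.040×10^8 Pa / 26987 Pa/m = 14970 m

15000 m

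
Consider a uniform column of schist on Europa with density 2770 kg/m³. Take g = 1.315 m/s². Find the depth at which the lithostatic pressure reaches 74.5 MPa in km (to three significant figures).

h = P/(ρg) = 74.5 MPa / (2770 kg/m³ × 1.315 m/s²) = 7.450×10^7 Pa / 3642.5 Pa/m = 20453 m
= 20.453 km

20.5 km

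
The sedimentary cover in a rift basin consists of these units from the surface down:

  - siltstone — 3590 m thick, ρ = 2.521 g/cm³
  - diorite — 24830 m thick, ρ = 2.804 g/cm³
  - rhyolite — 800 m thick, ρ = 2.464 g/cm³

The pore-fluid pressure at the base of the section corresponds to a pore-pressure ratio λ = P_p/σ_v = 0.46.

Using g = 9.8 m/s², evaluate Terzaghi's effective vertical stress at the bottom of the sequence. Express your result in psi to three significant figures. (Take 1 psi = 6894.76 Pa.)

Overburden (lithostatic) stress σ_v:
siltstone: 2521 kg/m³ × 9.8 m/s² × 3590 m = 8.869×10^7 Pa = 88.69 MPa
diorite: 2804 kg/m³ × 9.8 m/s² × 24830 m = 6.823×10^8 Pa = 682.3 MPa
rhyolite: 2464 kg/m³ × 9.8 m/s² × 800 m = 1.932×10^7 Pa = 19.32 MPa
Total = 88.69 + 682.3 + 19.32 = 790.32 MPa
Pore pressure P_p = λ·σ_v = 0.46 × 790.3 MPa = 363.5 MPa
Effective stress σ' = σ_v − P_p = 790.3 − 363.5 = 426.77 MPa = 61898 psi

61900 psi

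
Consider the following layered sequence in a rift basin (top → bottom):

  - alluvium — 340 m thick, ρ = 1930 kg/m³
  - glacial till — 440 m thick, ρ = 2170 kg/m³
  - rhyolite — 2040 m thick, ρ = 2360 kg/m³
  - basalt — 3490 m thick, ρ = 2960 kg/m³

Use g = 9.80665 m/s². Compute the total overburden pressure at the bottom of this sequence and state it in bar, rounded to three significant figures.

1640 bar

alluvium: 1930 kg/m³ × 9.80665 m/s² × 340 m = 6.435×10^6 Pa = 64.35 bar
glacial till: 2170 kg/m³ × 9.80665 m/s² × 440 m = 9.363×10^6 Pa = 93.63 bar
rhyolite: 2360 kg/m³ × 9.80665 m/s² × 2040 m = 4.721×10^7 Pa = 472.1 bar
basalt: 2960 kg/m³ × 9.80665 m/s² × 3490 m = 1.013×10^8 Pa = 1013 bar
Total = 64.35 + 93.63 + 472.1 + 1013 = 1643.2 bar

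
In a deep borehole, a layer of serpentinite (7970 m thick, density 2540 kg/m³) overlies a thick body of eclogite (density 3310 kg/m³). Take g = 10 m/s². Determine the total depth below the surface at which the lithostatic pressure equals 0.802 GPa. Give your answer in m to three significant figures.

26100 m

Pressure at base of upper layers: 2540×10×7970 = 2.024×10^8 Pa = 0.2024 GPa
Remaining pressure to be supplied by eclogite: 8.020×10^8 − 2.024×10^8 = 5.996×10^8 Pa
Additional depth in eclogite = 5.996×10^8 Pa / (3310 kg/m³ × 10 m/s²) = 18114 m
Total depth = 7970 m + 18114 m = 26084 m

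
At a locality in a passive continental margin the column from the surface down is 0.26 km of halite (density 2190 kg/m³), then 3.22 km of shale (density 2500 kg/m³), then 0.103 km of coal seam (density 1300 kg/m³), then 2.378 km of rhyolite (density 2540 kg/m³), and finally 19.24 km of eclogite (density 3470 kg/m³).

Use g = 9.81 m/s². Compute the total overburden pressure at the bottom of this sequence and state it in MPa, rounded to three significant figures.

800 MPa

halite: 2190 kg/m³ × 9.81 m/s² × 260 m = 5.586×10^6 Pa = 5.586 MPa
shale: 2500 kg/m³ × 9.81 m/s² × 3220 m = 7.897×10^7 Pa = 78.97 MPa
coal seam: 1300 kg/m³ × 9.81 m/s² × 103 m = 1.314×10^6 Pa = 1.314 MPa
rhyolite: 2540 kg/m³ × 9.81 m/s² × 2378 m = 5.925×10^7 Pa = 59.25 MPa
eclogite: 3470 kg/m³ × 9.81 m/s² × 19240 m = 6.549×10^8 Pa = 654.9 MPa
Total = 5.586 + 78.97 + 1.314 + 59.25 + 654.9 = 800.07 MPa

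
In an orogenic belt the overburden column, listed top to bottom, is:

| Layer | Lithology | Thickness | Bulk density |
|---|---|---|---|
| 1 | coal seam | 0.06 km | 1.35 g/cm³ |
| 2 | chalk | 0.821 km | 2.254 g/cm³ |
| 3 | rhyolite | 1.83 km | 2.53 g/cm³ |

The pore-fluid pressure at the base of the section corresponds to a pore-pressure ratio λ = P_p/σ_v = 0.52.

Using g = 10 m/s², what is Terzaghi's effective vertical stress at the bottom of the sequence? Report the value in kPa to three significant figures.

31500 kPa

Overburden (lithostatic) stress σ_v:
coal seam: 1350 kg/m³ × 10 m/s² × 60 m = 8.100×10^5 Pa = 0.8100 MPa
chalk: 2254 kg/m³ × 10 m/s² × 821 m = 1.851×10^7 Pa = 18.51 MPa
rhyolite: 2530 kg/m³ × 10 m/s² × 1830 m = 4.630×10^7 Pa = 46.30 MPa
Total = 0.8100 + 18.51 + 46.30 = 65.614 MPa
Pore pressure P_p = λ·σ_v = 0.52 × 65.61 MPa = 34.12 MPa
Effective stress σ' = σ_v − P_p = 65.61 − 34.12 = 31.495 MPa = 31495 kPa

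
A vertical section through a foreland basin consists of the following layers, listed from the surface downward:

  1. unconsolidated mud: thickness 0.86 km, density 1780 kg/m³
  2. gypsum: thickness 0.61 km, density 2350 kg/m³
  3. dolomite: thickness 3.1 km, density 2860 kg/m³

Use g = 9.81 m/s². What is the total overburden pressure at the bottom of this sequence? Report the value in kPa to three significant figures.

116000 kPa

unconsolidated mud: 1780 kg/m³ × 9.81 m/s² × 860 m = 1.502×10^7 Pa = 15017 kPa
gypsum: 2350 kg/m³ × 9.81 m/s² × 610 m = 1.406×10^7 Pa = 14063 kPa
dolomite: 2860 kg/m³ × 9.81 m/s² × 3100 m = 8.698×10^7 Pa = 86975 kPa
Total = 15017 + 14063 + 86975 = 1.1606×10^5 kPa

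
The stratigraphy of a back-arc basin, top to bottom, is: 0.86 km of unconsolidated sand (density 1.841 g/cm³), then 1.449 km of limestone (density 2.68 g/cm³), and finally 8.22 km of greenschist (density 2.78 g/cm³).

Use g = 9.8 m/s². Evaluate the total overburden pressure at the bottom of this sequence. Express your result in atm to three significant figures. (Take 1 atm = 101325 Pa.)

2740 atm

unconsolidated sand: 1841 kg/m³ × 9.8 m/s² × 860 m = 1.552×10^7 Pa = 153.1 atm
limestone: 2680 kg/m³ × 9.8 m/s² × 1449 m = 3.806×10^7 Pa = 375.6 atm
greenschist: 2780 kg/m³ × 9.8 m/s² × 8220 m = 2.239×10^8 Pa = 2210 atm
Total = 153.1 + 375.6 + 2210 = 2738.9 atm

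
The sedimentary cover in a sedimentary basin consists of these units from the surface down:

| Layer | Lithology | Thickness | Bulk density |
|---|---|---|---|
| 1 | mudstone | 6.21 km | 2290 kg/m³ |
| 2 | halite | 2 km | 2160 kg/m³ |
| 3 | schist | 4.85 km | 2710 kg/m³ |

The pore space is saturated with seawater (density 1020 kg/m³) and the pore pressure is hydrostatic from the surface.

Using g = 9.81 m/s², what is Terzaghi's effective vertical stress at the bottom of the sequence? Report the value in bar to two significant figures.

1800 bar

Overburden (lithostatic) stress σ_v:
mudstone: 2290 kg/m³ × 9.81 m/s² × 6210 m = 1.395×10^8 Pa = 139.5 MPa
halite: 2160 kg/m³ × 9.81 m/s² × 2000 m = 4.238×10^7 Pa = 42.38 MPa
schist: 2710 kg/m³ × 9.81 m/s² × 4850 m = 1.289×10^8 Pa = 128.9 MPa
Total = 139.5 + 42.38 + 128.9 = 310.82 MPa
Pore pressure P_p = 1020 kg/m³ × 9.81 m/s² × 13060 m = 1.307×10^8 Pa = 130.7 MPa
Effective stress σ' = σ_v − P_p = 310.8 − 130.7 = 180.14 MPa = 1801.4 bar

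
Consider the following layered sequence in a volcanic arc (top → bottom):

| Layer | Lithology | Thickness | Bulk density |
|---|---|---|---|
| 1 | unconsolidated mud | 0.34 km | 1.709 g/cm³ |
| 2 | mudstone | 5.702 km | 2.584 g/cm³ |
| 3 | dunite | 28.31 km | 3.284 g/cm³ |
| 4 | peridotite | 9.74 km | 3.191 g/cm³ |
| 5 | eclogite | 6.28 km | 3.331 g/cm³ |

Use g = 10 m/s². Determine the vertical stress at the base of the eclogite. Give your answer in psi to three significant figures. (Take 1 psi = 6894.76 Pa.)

232000 psi

unconsolidated mud: 1709 kg/m³ × 10 m/s² × 340 m = 5.811×10^6 Pa = 842.8 psi
mudstone: 2584 kg/m³ × 10 m/s² × 5702 m = 1.473×10^8 Pa = 21370 psi
dunite: 3284 kg/m³ × 10 m/s² × 28310 m = 9.297×10^8 Pa = 1.348×10^5 psi
peridotite: 3191 kg/m³ × 10 m/s² × 9740 m = 3.108×10^8 Pa = 45078 psi
eclogite: 3331 kg/m³ × 10 m/s² × 6280 m = 2.092×10^8 Pa = 30340 psi
Total = 842.8 + 21370 + 1.348×10^5 + 45078 + 30340 = 2.3247×10^5 psi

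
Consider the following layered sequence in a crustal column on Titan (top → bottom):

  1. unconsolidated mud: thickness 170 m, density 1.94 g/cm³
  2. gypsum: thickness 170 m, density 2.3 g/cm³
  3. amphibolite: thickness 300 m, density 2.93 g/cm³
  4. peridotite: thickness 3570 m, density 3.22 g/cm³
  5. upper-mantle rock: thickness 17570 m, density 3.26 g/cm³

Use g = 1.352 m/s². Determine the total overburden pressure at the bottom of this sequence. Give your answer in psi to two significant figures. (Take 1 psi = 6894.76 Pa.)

14000 psi

unconsolidated mud: 1940 kg/m³ × 1.352 m/s² × 170 m = 4.459×10^5 Pa = 64.67 psi
gypsum: 2300 kg/m³ × 1.352 m/s² × 170 m = 5.286×10^5 Pa = 76.67 psi
amphibolite: 2930 kg/m³ × 1.352 m/s² × 300 m = 1.188×10^6 Pa = 172.4 psi
peridotite: 3220 kg/m³ × 1.352 m/s² × 3570 m = 1.554×10^7 Pa = 2254 psi
upper-mantle rock: 3260 kg/m³ × 1.352 m/s² × 17570 m = 7.744×10^7 Pa = 11232 psi
Total = 64.67 + 76.67 + 172.4 + 2254 + 11232 = 13800 psi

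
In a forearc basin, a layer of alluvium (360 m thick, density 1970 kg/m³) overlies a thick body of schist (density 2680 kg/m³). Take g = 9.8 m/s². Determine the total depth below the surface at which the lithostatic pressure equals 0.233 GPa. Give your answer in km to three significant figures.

Pressure at base of upper layers: 1970×9.8×360 = 6.950×10^6 Pa = 6.950×10^-3 GPa
Remaining pressure to be supplied by schist: 2.330×10^8 − 6.950×10^6 = 2.260×10^8 Pa
Additional depth in schist = 2.260×10^8 Pa / (2680 kg/m³ × 9.8 m/s²) = 8606.8 m
Total depth = 360 m + 8606.8 m = 8966.8 m
= 8.9668 km

8.97 km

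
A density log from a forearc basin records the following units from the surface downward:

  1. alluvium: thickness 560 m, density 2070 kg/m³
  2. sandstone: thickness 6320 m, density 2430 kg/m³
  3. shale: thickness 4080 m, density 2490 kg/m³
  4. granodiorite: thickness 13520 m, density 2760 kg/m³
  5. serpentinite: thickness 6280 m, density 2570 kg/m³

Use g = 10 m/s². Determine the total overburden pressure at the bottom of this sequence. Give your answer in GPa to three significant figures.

alluvium: 2070 kg/m³ × 10 m/s² × 560 m = 1.159×10^7 Pa = 0.01159 GPa
sandstone: 2430 kg/m³ × 10 m/s² × 6320 m = 1.536×10^8 Pa = 0.1536 GPa
shale: 2490 kg/m³ × 10 m/s² × 4080 m = 1.016×10^8 Pa = 0.1016 GPa
granodiorite: 2760 kg/m³ × 10 m/s² × 13520 m = 3.732×10^8 Pa = 0.3732 GPa
serpentinite: 2570 kg/m³ × 10 m/s² × 6280 m = 1.614×10^8 Pa = 0.1614 GPa
Total = 0.01159 + 0.1536 + 0.1016 + 0.3732 + 0.1614 = 0.80131 GPa

0.801 GPa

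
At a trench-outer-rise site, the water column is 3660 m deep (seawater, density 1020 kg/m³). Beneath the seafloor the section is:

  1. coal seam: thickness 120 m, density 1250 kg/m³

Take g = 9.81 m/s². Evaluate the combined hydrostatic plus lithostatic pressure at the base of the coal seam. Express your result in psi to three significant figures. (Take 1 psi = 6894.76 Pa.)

seawater: 1020 kg/m³ × 9.81 m/s² × 3660 m = 3.662×10^7 Pa = 5312 psi
coal seam: 1250 kg/m³ × 9.81 m/s² × 120 m = 1.472×10^6 Pa = 213.4 psi
Total = 5312 + 213.4 = 5525.1 psi

5530 psi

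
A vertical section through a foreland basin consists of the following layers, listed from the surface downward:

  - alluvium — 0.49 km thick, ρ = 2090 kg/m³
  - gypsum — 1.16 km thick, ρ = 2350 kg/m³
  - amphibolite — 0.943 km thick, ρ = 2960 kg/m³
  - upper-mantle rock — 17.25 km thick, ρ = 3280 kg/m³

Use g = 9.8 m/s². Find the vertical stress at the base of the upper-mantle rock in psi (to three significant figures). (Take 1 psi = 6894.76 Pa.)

alluvium: 2090 kg/m³ × 9.8 m/s² × 490 m = 1.004×10^7 Pa = 1456 psi
gypsum: 2350 kg/m³ × 9.8 m/s² × 1160 m = 2.671×10^7 Pa = 3875 psi
amphibolite: 2960 kg/m³ × 9.8 m/s² × 943 m = 2.735×10^7 Pa = 3967 psi
upper-mantle rock: 3280 kg/m³ × 9.8 m/s² × 17250 m = 5.545×10^8 Pa = 80421 psi
Total = 1456 + 3875 + 3967 + 80421 = 89719 psi

89700 psi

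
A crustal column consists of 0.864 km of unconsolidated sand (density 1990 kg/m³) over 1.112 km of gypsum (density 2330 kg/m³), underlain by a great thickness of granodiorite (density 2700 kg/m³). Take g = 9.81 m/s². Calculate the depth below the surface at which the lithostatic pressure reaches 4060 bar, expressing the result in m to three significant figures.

15700 m

Pressure at base of upper layers: 1990×9.81×864 + 2330×9.81×1112 = 4.228×10^7 Pa = 422.8 bar
Remaining pressure to be supplied by granodiorite: 4.060×10^8 − 4.228×10^7 = 3.637×10^8 Pa
Additional depth in granodiorite = 3.637×10^8 Pa / (2700 kg/m³ × 9.81 m/s²) = 13732 m
Total depth = 1976 m + 13732 m = 15708 m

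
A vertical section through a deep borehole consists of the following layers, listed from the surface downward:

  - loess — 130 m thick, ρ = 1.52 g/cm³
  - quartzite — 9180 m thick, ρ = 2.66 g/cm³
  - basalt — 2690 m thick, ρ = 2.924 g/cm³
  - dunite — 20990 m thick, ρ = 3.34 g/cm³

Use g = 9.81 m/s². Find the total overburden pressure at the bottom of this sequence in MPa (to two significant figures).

1000 MPa

loess: 1520 kg/m³ × 9.81 m/s² × 130 m = 1.938×10^6 Pa = 1.938 MPa
quartzite: 2660 kg/m³ × 9.81 m/s² × 9180 m = 2.395×10^8 Pa = 239.5 MPa
basalt: 2924 kg/m³ × 9.81 m/s² × 2690 m = 7.716×10^7 Pa = 77.16 MPa
dunite: 3340 kg/m³ × 9.81 m/s² × 20990 m = 6.877×10^8 Pa = 687.7 MPa
Total = 1.938 + 239.5 + 77.16 + 687.7 = 1006.4 MPa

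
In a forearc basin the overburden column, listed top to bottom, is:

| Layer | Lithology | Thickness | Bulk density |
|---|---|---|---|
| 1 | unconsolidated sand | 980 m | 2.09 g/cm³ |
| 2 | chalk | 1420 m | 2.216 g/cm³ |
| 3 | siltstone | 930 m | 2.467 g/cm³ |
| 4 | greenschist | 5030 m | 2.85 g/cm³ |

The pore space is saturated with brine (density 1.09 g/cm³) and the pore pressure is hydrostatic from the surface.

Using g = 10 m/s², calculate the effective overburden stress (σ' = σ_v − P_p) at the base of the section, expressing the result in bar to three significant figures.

1270 bar

Overburden (lithostatic) stress σ_v:
unconsolidated sand: 2090 kg/m³ × 10 m/s² × 980 m = 2.048×10^7 Pa = 20.48 MPa
chalk: 2216 kg/m³ × 10 m/s² × 1420 m = 3.147×10^7 Pa = 31.47 MPa
siltstone: 2467 kg/m³ × 10 m/s² × 930 m = 2.294×10^7 Pa = 22.94 MPa
greenschist: 2850 kg/m³ × 10 m/s² × 5030 m = 1.434×10^8 Pa = 143.4 MPa
Total = 20.48 + 31.47 + 22.94 + 143.4 = 218.25 MPa
Pore pressure P_p = 1090 kg/m³ × 10 m/s² × 8360 m = 9.112×10^7 Pa = 91.12 MPa
Effective stress σ' = σ_v − P_p = 218.2 − 91.12 = 127.12 MPa = 1271.2 bar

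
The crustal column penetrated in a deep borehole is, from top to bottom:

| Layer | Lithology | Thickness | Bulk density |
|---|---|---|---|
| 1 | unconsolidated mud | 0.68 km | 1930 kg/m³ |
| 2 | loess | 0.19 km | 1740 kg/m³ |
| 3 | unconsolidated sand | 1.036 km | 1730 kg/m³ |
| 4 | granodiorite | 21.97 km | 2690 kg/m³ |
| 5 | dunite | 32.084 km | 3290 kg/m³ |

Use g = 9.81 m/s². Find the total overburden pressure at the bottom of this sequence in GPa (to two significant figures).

1.6 GPa

unconsolidated mud: 1930 kg/m³ × 9.81 m/s² × 680 m = 1.287×10^7 Pa = 0.01287 GPa
loess: 1740 kg/m³ × 9.81 m/s² × 190 m = 3.243×10^6 Pa = 3.243×10^-3 GPa
unconsolidated sand: 1730 kg/m³ × 9.81 m/s² × 1036 m = 1.758×10^7 Pa = 0.01758 GPa
granodiorite: 2690 kg/m³ × 9.81 m/s² × 21970 m = 5.798×10^8 Pa = 0.5798 GPa
dunite: 3290 kg/m³ × 9.81 m/s² × 32084 m = 1.036×10^9 Pa = 1.036 GPa
Total = 0.01287 + 3.243×10^-3 + 0.01758 + 0.5798 + 1.036 = 1.6490 GPa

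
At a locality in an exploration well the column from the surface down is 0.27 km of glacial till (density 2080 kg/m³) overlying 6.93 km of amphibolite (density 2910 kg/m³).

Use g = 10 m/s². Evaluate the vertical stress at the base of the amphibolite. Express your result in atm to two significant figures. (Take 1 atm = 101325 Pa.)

2000 atm

glacial till: 2080 kg/m³ × 10 m/s² × 270 m = 5.616×10^6 Pa = 55.43 atm
amphibolite: 2910 kg/m³ × 10 m/s² × 6930 m = 2.017×10^8 Pa = 1990 atm
Total = 55.43 + 1990 = 2045.7 atm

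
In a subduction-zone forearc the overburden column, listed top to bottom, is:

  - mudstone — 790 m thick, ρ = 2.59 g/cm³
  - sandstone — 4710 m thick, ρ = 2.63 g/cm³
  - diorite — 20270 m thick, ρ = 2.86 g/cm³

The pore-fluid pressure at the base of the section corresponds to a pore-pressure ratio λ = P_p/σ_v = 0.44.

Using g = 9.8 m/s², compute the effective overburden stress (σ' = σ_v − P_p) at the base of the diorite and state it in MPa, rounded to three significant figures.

397 MPa

Overburden (lithostatic) stress σ_v:
mudstone: 2590 kg/m³ × 9.8 m/s² × 790 m = 2.005×10^7 Pa = 20.05 MPa
sandstone: 2630 kg/m³ × 9.8 m/s² × 4710 m = 1.214×10^8 Pa = 121.4 MPa
diorite: 2860 kg/m³ × 9.8 m/s² × 20270 m = 5.681×10^8 Pa = 568.1 MPa
Total = 20.05 + 121.4 + 568.1 = 709.57 MPa
Pore pressure P_p = λ·σ_v = 0.44 × 709.6 MPa = 312.2 MPa
Effective stress σ' = σ_v − P_p = 709.6 − 312.2 = 397.36 MPa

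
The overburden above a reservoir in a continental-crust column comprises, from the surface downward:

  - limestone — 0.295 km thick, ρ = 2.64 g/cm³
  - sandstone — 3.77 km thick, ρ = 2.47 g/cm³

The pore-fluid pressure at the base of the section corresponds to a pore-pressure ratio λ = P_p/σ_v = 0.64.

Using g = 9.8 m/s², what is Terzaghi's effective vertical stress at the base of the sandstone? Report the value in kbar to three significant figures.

0.356 kbar

Overburden (lithostatic) stress σ_v:
limestone: 2640 kg/m³ × 9.8 m/s² × 295 m = 7.632×10^6 Pa = 7.632 MPa
sandstone: 2470 kg/m³ × 9.8 m/s² × 3770 m = 9.126×10^7 Pa = 91.26 MPa
Total = 7.632 + 91.26 = 98.889 MPa
Pore pressure P_p = λ·σ_v = 0.64 × 98.89 MPa = 63.29 MPa
Effective stress σ' = σ_v − P_p = 98.89 − 63.29 = 35.600 MPa = 0.35600 kbar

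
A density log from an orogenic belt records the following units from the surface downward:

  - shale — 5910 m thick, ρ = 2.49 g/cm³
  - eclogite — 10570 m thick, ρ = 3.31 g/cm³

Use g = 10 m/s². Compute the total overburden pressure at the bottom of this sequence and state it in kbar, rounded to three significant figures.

4.97 kbar

shale: 2490 kg/m³ × 10 m/s² × 5910 m = 1.472×10^8 Pa = 1.472 kbar
eclogite: 3310 kg/m³ × 10 m/s² × 10570 m = 3.499×10^8 Pa = 3.499 kbar
Total = 1.472 + 3.499 = 4.9703 kbar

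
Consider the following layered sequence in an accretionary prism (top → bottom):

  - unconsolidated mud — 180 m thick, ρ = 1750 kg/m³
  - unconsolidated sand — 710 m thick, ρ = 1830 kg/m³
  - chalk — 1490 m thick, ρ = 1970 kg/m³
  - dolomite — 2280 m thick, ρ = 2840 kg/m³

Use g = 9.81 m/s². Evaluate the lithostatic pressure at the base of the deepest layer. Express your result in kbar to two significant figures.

unconsolidated mud: 1750 kg/m³ × 9.81 m/s² × 180 m = 3.090×10^6 Pa = 0.03090 kbar
unconsolidated sand: 1830 kg/m³ × 9.81 m/s² × 710 m = 1.275×10^7 Pa = 0.1275 kbar
chalk: 1970 kg/m³ × 9.81 m/s² × 1490 m = 2.880×10^7 Pa = 0.2880 kbar
dolomite: 2840 kg/m³ × 9.81 m/s² × 2280 m = 6.352×10^7 Pa = 0.6352 kbar
Total = 0.03090 + 0.1275 + 0.2880 + 0.6352 = 1.0815 kbar

1.1 kbar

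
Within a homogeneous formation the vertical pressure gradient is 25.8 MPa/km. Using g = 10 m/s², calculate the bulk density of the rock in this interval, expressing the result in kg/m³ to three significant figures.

2580 kg/m³

ρ = (dP/dz)/g = 25.8 MPa/km / 10 m/s² = 25800 Pa/m / 10 m/s² = 2580.0 kg/m³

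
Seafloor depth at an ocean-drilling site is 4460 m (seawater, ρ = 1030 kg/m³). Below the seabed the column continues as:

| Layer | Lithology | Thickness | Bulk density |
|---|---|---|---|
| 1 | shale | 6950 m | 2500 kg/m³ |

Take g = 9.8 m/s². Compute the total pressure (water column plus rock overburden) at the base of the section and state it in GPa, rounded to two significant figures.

seawater: 1030 kg/m³ × 9.8 m/s² × 4460 m = 4.502×10^7 Pa = 0.04502 GPa
shale: 2500 kg/m³ × 9.8 m/s² × 6950 m = 1.703×10^8 Pa = 0.1703 GPa
Total = 0.04502 + 0.1703 = 0.21529 GPa

0.22 GPa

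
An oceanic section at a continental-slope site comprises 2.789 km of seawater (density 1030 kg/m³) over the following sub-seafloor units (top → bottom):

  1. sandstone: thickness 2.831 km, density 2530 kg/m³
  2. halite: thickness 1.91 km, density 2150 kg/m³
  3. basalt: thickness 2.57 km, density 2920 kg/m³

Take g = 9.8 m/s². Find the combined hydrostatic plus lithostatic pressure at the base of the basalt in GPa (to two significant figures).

0.21 GPa

seawater: 1030 kg/m³ × 9.8 m/s² × 2789 m = 2.815×10^7 Pa = 0.02815 GPa
sandstone: 2530 kg/m³ × 9.8 m/s² × 2831 m = 7.019×10^7 Pa = 0.07019 GPa
halite: 2150 kg/m³ × 9.8 m/s² × 1910 m = 4.024×10^7 Pa = 0.04024 GPa
basalt: 2920 kg/m³ × 9.8 m/s² × 2570 m = 7.354×10^7 Pa = 0.07354 GPa
Total = 0.02815 + 0.07019 + 0.04024 + 0.07354 = 0.21213 GPa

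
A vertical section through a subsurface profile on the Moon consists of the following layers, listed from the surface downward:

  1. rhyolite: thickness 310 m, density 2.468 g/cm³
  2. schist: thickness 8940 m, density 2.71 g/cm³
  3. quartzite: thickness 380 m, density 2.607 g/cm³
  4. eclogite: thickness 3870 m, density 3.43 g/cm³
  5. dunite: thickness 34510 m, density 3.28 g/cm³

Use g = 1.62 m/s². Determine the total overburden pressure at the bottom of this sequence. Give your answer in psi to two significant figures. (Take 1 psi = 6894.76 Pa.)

rhyolite: 2468 kg/m³ × 1.62 m/s² × 310 m = 1.239×10^6 Pa = 179.8 psi
schist: 2710 kg/m³ × 1.62 m/s² × 8940 m = 3.925×10^7 Pa = 5692 psi
quartzite: 2607 kg/m³ × 1.62 m/s² × 380 m = 1.605×10^6 Pa = 232.8 psi
eclogite: 3430 kg/m³ × 1.62 m/s² × 3870 m = 2.150×10^7 Pa = 3119 psi
dunite: 3280 kg/m³ × 1.62 m/s² × 34510 m = 1.834×10^8 Pa = 26596 psi
Total = 179.8 + 5692 + 232.8 + 3119 + 26596 = 35820 psi

36000 psi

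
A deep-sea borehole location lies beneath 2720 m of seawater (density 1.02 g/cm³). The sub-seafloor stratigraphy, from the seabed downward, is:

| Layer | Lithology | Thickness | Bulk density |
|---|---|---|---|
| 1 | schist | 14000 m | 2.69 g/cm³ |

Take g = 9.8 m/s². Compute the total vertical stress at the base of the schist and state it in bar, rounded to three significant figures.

3960 bar

seawater: 1020 kg/m³ × 9.8 m/s² × 2720 m = 2.719×10^7 Pa = 271.9 bar
schist: 2690 kg/m³ × 9.8 m/s² × 14000 m = 3.691×10^8 Pa = 3691 bar
Total = 271.9 + 3691 = 3962.6 bar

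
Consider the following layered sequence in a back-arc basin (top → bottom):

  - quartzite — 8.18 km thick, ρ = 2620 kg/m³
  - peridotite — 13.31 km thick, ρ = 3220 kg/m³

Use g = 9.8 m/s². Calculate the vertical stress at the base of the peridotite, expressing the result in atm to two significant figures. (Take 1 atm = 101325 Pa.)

6200 atm

quartzite: 2620 kg/m³ × 9.8 m/s² × 8180 m = 2.100×10^8 Pa = 2073 atm
peridotite: 3220 kg/m³ × 9.8 m/s² × 13310 m = 4.200×10^8 Pa = 4145 atm
Total = 2073 + 4145 = 6218.0 atm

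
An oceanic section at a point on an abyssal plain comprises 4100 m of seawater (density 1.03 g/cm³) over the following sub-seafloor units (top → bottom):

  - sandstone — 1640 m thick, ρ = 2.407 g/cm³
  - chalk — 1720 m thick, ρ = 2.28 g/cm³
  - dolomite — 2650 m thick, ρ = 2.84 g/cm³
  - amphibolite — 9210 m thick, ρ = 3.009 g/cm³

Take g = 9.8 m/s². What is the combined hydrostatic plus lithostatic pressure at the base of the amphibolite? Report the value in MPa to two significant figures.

460 MPa

seawater: 1030 kg/m³ × 9.8 m/s² × 4100 m = 4.139×10^7 Pa = 41.39 MPa
sandstone: 2407 kg/m³ × 9.8 m/s² × 1640 m = 3.869×10^7 Pa = 38.69 MPa
chalk: 2280 kg/m³ × 9.8 m/s² × 1720 m = 3.843×10^7 Pa = 38.43 MPa
dolomite: 2840 kg/m³ × 9.8 m/s² × 2650 m = 7.375×10^7 Pa = 73.75 MPa
amphibolite: 3009 kg/m³ × 9.8 m/s² × 9210 m = 2.716×10^8 Pa = 271.6 MPa
Total = 41.39 + 38.69 + 38.43 + 73.75 + 271.6 = 463.84 MPa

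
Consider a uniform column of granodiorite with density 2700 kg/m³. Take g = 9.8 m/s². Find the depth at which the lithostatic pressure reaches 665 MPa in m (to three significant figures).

25100 m

h = P/(ρg) = 665 MPa / (2700 kg/m³ × 9.8 m/s²) = 6.650×10^8 Pa / 26460 Pa/m = 25132 m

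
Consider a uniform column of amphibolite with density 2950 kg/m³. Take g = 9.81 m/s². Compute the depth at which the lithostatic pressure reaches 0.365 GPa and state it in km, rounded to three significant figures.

12.6 km

h = P/(ρg) = 0.365 GPa / (2950 kg/m³ × 9.81 m/s²) = 3.650×10^8 Pa / 28940 Pa/m = 12613 m
= 12.613 km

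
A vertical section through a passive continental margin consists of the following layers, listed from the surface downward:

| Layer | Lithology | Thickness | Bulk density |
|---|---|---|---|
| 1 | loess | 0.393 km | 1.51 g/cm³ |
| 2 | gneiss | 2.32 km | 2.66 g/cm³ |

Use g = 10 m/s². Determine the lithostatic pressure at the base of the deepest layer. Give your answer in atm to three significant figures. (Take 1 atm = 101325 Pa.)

668 atm

loess: 1510 kg/m³ × 10 m/s² × 393 m = 5.934×10^6 Pa = 58.57 atm
gneiss: 2660 kg/m³ × 10 m/s² × 2320 m = 6.171×10^7 Pa = 609.1 atm
Total = 58.57 + 609.1 = 667.62 atm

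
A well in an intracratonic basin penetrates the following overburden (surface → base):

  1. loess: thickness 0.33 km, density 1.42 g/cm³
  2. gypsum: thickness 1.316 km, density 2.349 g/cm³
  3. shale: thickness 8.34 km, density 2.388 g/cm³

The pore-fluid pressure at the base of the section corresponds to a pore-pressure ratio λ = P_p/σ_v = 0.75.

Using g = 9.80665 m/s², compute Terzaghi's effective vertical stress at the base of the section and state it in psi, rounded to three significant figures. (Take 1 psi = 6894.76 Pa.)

Overburden (lithostatic) stress σ_v:
loess: 1420 kg/m³ × 9.80665 m/s² × 330 m = 4.595×10^6 Pa = 4.595 MPa
gypsum: 2349 kg/m³ × 9.80665 m/s² × 1316 m = 3.032×10^7 Pa = 30.32 MPa
shale: 2388 kg/m³ × 9.80665 m/s² × 8340 m = 1.953×10^8 Pa = 195.3 MPa
Total = 4.595 + 30.32 + 195.3 = 230.22 MPa
Pore pressure P_p = λ·σ_v = 0.75 × 230.2 MPa = 172.7 MPa
Effective stress σ' = σ_v − P_p = 230.2 − 172.7 = 57.555 MPa = 8347.6 psi

8350 psi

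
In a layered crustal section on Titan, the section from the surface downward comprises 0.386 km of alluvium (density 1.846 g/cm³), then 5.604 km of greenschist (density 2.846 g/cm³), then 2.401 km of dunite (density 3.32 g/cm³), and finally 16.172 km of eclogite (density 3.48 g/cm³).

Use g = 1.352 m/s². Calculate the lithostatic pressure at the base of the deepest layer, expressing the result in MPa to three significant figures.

alluvium: 1846 kg/m³ × 1.352 m/s² × 386 m = 9.634×10^5 Pa = 0.9634 MPa
greenschist: 2846 kg/m³ × 1.352 m/s² × 5604 m = 2.156×10^7 Pa = 21.56 MPa
dunite: 3320 kg/m³ × 1.352 m/s² × 2401 m = 1.078×10^7 Pa = 10.78 MPa
eclogite: 3480 kg/m³ × 1.352 m/s² × 16172 m = 7.609×10^7 Pa = 76.09 MPa
Total = 0.9634 + 21.56 + 10.78 + 76.09 = 109.39 MPa

109 MPa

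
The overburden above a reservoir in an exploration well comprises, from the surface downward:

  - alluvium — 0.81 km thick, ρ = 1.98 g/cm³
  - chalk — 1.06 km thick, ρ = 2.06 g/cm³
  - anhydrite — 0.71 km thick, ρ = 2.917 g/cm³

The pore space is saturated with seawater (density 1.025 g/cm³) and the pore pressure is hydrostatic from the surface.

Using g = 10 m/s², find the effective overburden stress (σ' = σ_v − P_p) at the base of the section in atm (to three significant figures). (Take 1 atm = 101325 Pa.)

317 atm

Overburden (lithostatic) stress σ_v:
alluvium: 1980 kg/m³ × 10 m/s² × 810 m = 1.604×10^7 Pa = 16.04 MPa
chalk: 2060 kg/m³ × 10 m/s² × 1060 m = 2.184×10^7 Pa = 21.84 MPa
anhydrite: 2917 kg/m³ × 10 m/s² × 710 m = 2.071×10^7 Pa = 20.71 MPa
Total = 16.04 + 21.84 + 20.71 = 58.585 MPa
Pore pressure P_p = 1025 kg/m³ × 10 m/s² × 2580 m = 2.644×10^7 Pa = 26.45 MPa
Effective stress σ' = σ_v − P_p = 58.58 − 26.45 = 32.140 MPa = 317.19 atm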